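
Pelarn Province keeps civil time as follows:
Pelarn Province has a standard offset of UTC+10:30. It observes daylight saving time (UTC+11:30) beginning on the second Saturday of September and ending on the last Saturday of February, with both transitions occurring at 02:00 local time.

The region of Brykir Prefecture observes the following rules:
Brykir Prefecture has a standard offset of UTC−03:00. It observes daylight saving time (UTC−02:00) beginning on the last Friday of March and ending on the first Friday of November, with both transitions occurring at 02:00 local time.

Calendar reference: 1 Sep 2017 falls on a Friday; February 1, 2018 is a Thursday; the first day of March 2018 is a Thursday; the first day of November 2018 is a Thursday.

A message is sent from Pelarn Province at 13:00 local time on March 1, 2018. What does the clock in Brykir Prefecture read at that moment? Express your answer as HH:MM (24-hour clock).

23:30

1 September 2017 is a Friday, so the first Saturday is September 2 and the second is September 9.
1 February 2018 is a Thursday, so Saturdays fall on 3, 10, 17, 24; the last is February 24.
Daylight saving runs 9 September 2017 – 24 February 2018; March 1, 2018 is outside that window, so Pelarn Province is on standard time at UTC+10:30.
13:00 Pelarn Province − 10h30m = 02:30 UTC.
1 March 2018 is a Thursday, so Fridays fall on 2, 9, 16, 23, 30; the last is March 30.
1 November 2018 is a Thursday, so the first Friday is November 2.
At the standard offset (UTC−03:00), 02:30 UTC − 3h = 23:30 Brykir Prefecture standard time (rolling into the previous day, 28 February 2018).
The standard-time date in Brykir Prefecture, February 28, 2018, does not fall between 30 March and 2 November, so daylight saving is not in effect and Brykir Prefecture is at UTC−03:00.
02:30 UTC − 3h = 23:30 Brykir Prefecture (rolling into the previous day, 28 February 2018).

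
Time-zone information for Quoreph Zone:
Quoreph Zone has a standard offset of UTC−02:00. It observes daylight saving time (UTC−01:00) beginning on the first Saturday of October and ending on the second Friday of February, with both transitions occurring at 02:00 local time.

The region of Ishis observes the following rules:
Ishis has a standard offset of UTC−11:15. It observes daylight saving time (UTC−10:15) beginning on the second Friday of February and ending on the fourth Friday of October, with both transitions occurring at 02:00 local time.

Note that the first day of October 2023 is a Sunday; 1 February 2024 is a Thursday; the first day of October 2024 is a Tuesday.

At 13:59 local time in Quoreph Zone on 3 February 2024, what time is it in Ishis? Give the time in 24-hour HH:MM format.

1 October 2023 is a Sunday, so the first Saturday is October 7.
1 February 2024 is a Thursday, so the first Friday is February 2 and the second is February 9.
Daylight saving runs 7 October 2023 – 9 February 2024; 3 February 2024 is inside that window, so Quoreph Zone is at UTC−01:00.
13:59 Quoreph Zone + 1h = 14:59 UTC.
1 February 2024 is a Thursday, so the first Friday is February 2 and the second is February 9.
1 October 2024 is a Tuesday, so the first Friday is October 4 and the fourth is October 25.
At the standard offset (UTC−11:15), 14:59 UTC − 11h15m = 03:44 Ishis standard time.
Daylight saving runs 9 February – 25 October; the standard-time date in Ishis, 3 February 2024, is outside that window, so Ishis is on standard time at UTC−11:15.
14:59 UTC − 11h15m = 03:44 Ishis.

03:44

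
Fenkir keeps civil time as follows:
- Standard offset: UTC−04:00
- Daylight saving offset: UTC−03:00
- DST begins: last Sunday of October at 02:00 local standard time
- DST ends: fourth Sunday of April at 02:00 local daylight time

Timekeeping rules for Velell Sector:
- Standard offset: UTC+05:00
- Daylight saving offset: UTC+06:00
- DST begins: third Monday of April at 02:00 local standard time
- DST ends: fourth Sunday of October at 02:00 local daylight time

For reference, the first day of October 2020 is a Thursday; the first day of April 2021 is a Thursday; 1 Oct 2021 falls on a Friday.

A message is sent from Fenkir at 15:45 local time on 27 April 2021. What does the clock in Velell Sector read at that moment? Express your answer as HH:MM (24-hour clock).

1 October 2020 is a Thursday, so Sundays fall on 4, 11, 18, 25; the last is October 25.
1 April 2021 is a Thursday, so the first Sunday is April 4 and the fourth is April 25.
27 April 2021 is outside the daylight-saving period (25 October 2020 – 25 April 2021), so Fenkir is on standard time, UTC−04:00.
15:45 Fenkir + 4h = 19:45 UTC.
1 April 2021 is a Thursday, so the first Monday is April 5 and the third is April 19.
1 October 2021 is a Friday, so the first Sunday is October 3 and the fourth is October 24.
At the standard offset (UTC+05:00), 19:45 UTC + 5h = 00:45 Velell Sector standard time (rolling into the next day, 28 April 2021).
The standard-time date in Velell Sector, 28 April 2021, lies within the daylight-saving period (19 April – 24 October), so Velell Sector is on daylight time, UTC+06:00.
19:45 UTC + 6h = 01:45 Velell Sector (rolling into the next day, 28 April 2021).

01:45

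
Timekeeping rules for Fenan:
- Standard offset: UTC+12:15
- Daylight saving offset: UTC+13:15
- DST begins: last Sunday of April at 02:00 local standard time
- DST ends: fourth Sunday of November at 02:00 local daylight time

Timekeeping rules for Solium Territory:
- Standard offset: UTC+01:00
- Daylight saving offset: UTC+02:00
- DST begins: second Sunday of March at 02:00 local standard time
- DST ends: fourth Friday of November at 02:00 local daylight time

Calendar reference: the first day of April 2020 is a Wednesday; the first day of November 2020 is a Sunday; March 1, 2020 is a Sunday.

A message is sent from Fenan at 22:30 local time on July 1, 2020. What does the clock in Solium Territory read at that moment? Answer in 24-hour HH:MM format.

11:15

1 April 2020 is a Wednesday, so Sundays fall on 5, 12, 19, 26; the last is April 26.
1 November 2020 is a Sunday, so the first Sunday is November 1 and the fourth is November 22.
Daylight saving runs 26 April – 22 November; July 1, 2020 is inside that window, so Fenan is at UTC+13:15.
22:30 Fenan − 13h15m = 09:15 UTC.
1 March 2020 is a Sunday, so the first Sunday is March 1 and the second is March 8.
1 November 2020 is a Sunday, so the first Friday is November 6 and the fourth is November 27.
At the standard offset (UTC+01:00), 09:15 UTC + 1h = 10:15 Solium Territory standard time.
The standard-time date in Solium Territory, July 1, 2020, falls between 8 March and 27 November, so daylight saving is in effect and Solium Territory is at UTC+02:00.
09:15 UTC + 2h = 11:15 Solium Territory.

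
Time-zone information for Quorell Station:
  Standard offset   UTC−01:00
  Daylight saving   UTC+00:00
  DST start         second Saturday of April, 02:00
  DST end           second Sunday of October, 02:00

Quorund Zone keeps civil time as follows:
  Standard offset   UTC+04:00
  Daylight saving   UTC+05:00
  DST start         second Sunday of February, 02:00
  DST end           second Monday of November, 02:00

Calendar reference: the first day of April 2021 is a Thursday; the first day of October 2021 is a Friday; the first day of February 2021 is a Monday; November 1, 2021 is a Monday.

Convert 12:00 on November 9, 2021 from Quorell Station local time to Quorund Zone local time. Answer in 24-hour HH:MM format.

1 April 2021 is a Thursday, so the first Saturday is April 3 and the second is April 10.
1 October 2021 is a Friday, so the first Sunday is October 3 and the second is October 10.
November 9, 2021 is outside the daylight-saving period (10 April – 10 October), so Quorell Station is on standard time, UTC−01:00.
12:00 Quorell Station + 1h = 13:00 UTC.
1 February 2021 is a Monday, so the first Sunday is February 7 and the second is February 14.
1 November 2021 is a Monday, so the first Monday is November 1 and the second is November 8.
At the standard offset (UTC+04:00), 13:00 UTC + 4h = 17:00 Quorund Zone standard time.
The standard-time date in Quorund Zone, November 9, 2021, is outside the daylight-saving period (14 February – 8 November), so Quorund Zone is on standard time, UTC+04:00.
13:00 UTC + 4h = 17:00 Quorund Zone.

17:00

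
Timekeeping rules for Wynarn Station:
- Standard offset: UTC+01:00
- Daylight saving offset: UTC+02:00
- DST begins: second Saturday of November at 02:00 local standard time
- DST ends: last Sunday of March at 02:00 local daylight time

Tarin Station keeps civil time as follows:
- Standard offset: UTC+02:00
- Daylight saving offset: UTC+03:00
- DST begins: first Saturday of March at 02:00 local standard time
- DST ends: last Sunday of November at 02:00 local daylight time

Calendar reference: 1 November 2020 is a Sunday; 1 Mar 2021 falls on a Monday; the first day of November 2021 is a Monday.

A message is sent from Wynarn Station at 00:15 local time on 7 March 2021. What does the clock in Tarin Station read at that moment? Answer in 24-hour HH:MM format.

1 November 2020 is a Sunday, so the first Saturday is November 7 and the second is November 14.
1 March 2021 is a Monday, so Sundays fall on 7, 14, 21, 28; the last is March 28.
Daylight saving runs 14 November 2020 – 28 March 2021; 7 March 2021 is inside that window, so Wynarn Station is at UTC+02:00.
00:15 Wynarn Station − 2h = 22:15 UTC (rolling into the previous day, 6 March 2021).
1 March 2021 is a Monday, so the first Saturday is March 6.
1 November 2021 is a Monday, so Sundays fall on 7, 14, 21, 28; the last is November 28.
At the standard offset (UTC+02:00), 22:15 UTC + 2h = 00:15 Tarin Station standard time (rolling into the next day, 7 March 2021).
Daylight saving runs 6 March – 28 November; the standard-time date in Tarin Station, 7 March 2021, is inside that window, so Tarin Station is at UTC+03:00.
22:15 UTC + 3h = 01:15 Tarin Station (rolling into the next day, 7 March 2021).

01:15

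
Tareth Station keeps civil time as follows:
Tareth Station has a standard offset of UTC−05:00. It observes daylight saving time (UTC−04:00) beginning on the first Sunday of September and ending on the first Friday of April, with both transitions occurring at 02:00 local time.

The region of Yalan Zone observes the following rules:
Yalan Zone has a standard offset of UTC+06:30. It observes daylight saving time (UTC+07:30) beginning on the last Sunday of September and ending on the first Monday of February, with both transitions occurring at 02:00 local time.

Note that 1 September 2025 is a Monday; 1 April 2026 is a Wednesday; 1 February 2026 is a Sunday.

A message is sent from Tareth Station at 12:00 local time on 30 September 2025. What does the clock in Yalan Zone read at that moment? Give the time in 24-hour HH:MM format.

23:30

1 September 2025 is a Monday, so the first Sunday is September 7.
1 April 2026 is a Wednesday, so the first Friday is April 3.
30 September 2025 falls between 7 September 2025 and 3 April 2026, so daylight saving is in effect and Tareth Station is at UTC−04:00.
12:00 Tareth Station + 4h = 16:00 UTC.
1 September 2025 is a Monday, so Sundays fall on 7, 14, 21, 28; the last is September 28.
1 February 2026 is a Sunday, so the first Monday is February 2.
At the standard offset (UTC+06:30), 16:00 UTC + 6h30m = 22:30 Yalan Zone standard time.
The standard-time date in Yalan Zone, 30 September 2025, lies within the daylight-saving period (28 September 2025 – 2 February 2026), so Yalan Zone is on daylight time, UTC+07:30.
16:00 UTC + 7h30m = 23:30 Yalan Zone.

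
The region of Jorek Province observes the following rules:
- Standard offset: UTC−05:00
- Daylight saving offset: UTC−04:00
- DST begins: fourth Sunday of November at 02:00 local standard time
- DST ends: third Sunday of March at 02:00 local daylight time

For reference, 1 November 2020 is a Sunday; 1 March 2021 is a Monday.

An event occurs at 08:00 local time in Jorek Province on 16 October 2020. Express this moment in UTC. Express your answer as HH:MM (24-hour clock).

13:00

1 November 2020 is a Sunday, so the first Sunday is November 1 and the fourth is November 22.
1 March 2021 is a Monday, so the first Sunday is March 7 and the third is March 21.
16 October 2020 does not fall between 22 November 2020 and 21 March 2021, so daylight saving is not in effect and Jorek Province is at UTC−05:00.
08:00 local + 5h = 13:00 UTC.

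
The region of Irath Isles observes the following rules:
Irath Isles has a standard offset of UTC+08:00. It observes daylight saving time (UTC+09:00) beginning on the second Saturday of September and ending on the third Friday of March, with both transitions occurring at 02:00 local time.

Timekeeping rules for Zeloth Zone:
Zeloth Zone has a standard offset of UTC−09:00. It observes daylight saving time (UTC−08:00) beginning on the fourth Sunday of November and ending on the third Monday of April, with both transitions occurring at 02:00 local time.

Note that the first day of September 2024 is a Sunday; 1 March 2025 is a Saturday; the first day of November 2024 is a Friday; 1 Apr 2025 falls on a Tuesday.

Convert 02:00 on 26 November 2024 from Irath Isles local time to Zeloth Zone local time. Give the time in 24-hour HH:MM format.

09:00

1 September 2024 is a Sunday, so the first Saturday is September 7 and the second is September 14.
1 March 2025 is a Saturday, so the first Friday is March 7 and the third is March 21.
Daylight saving runs 14 September 2024 – 21 March 2025; 26 November 2024 is inside that window, so Irath Isles is at UTC+09:00.
02:00 Irath Isles − 9h = 17:00 UTC (rolling into the previous day, 25 November 2024).
1 November 2024 is a Friday, so the first Sunday is November 3 and the fourth is November 24.
1 April 2025 is a Tuesday, so the first Monday is April 7 and the third is April 21.
At the standard offset (UTC−09:00), 17:00 UTC − 9h = 08:00 Zeloth Zone standard time.
The standard-time date in Zeloth Zone, 25 November 2024, lies within the daylight-saving period (24 November 2024 – 21 April 2025), so Zeloth Zone is on daylight time, UTC−08:00.
17:00 UTC − 8h = 09:00 Zeloth Zone.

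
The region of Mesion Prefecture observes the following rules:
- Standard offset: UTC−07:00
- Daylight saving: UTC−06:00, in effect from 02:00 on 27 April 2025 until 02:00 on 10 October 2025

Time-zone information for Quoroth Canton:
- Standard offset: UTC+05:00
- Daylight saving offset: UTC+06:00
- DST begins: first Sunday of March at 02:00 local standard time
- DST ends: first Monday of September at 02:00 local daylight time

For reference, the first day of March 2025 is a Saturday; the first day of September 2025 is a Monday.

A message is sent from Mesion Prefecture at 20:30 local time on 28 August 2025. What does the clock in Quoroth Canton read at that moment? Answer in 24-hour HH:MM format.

28 August 2025 falls between 27 April and 10 October, so daylight saving is in effect and Mesion Prefecture is at UTC−06:00.
20:30 Mesion Prefecture + 6h = 02:30 UTC (rolling into the next day, 29 August 2025).
1 March 2025 is a Saturday, so the first Sunday is March 2.
1 September 2025 is a Monday, so the first Monday is September 1.
At the standard offset (UTC+05:00), 02:30 UTC + 5h = 07:30 Quoroth Canton standard time.
Daylight saving runs 2 March – 1 September; the standard-time date in Quoroth Canton, 29 August 2025, is inside that window, so Quoroth Canton is at UTC+06:00.
02:30 UTC + 6h = 08:30 Quoroth Canton.

08:30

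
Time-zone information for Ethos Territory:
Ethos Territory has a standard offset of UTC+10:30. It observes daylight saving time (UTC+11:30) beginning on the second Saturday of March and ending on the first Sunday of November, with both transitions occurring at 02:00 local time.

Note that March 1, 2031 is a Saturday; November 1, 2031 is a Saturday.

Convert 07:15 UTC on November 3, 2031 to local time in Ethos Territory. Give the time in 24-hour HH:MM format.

1 March 2031 is a Saturday, so the first Saturday is March 1 and the second is March 8.
1 November 2031 is a Saturday, so the first Sunday is November 2.
At the standard offset (UTC+10:30), 07:15 UTC + 10h30m = 17:45 Ethos Territory standard time.
The standard-time date in Ethos Territory, November 3, 2031, is outside the daylight-saving period (8 March – 2 November), so Ethos Territory is on standard time, UTC+10:30.
07:15 UTC + 10h30m = 17:45 local.

17:45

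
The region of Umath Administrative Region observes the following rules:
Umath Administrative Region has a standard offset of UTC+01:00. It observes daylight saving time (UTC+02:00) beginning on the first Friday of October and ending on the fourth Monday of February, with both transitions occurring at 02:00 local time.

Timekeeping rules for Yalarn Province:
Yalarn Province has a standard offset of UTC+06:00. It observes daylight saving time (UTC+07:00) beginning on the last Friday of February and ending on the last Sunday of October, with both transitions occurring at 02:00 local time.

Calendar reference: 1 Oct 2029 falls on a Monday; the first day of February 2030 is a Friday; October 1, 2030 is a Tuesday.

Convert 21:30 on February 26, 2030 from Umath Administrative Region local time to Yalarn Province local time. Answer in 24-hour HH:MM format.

03:30

1 October 2029 is a Monday, so the first Friday is October 5.
1 February 2030 is a Friday, so the first Monday is February 4 and the fourth is February 25.
Daylight saving runs 5 October 2029 – 25 February 2030; February 26, 2030 is outside that window, so Umath Administrative Region is on standard time at UTC+01:00.
21:30 Umath Administrative Region − 1h = 20:30 UTC.
1 February 2030 is a Friday, so Fridays fall on 1, 8, 15, 22; the last is February 22.
1 October 2030 is a Tuesday, so Sundays fall on 6, 13, 20, 27; the last is October 27.
At the standard offset (UTC+06:00), 20:30 UTC + 6h = 02:30 Yalarn Province standard time (rolling into the next day, 27 February 2030).
The standard-time date in Yalarn Province, February 27, 2030, lies within the daylight-saving period (22 February – 27 October), so Yalarn Province is on daylight time, UTC+07:00.
20:30 UTC + 7h = 03:30 Yalarn Province (rolling into the next day, 27 February 2030).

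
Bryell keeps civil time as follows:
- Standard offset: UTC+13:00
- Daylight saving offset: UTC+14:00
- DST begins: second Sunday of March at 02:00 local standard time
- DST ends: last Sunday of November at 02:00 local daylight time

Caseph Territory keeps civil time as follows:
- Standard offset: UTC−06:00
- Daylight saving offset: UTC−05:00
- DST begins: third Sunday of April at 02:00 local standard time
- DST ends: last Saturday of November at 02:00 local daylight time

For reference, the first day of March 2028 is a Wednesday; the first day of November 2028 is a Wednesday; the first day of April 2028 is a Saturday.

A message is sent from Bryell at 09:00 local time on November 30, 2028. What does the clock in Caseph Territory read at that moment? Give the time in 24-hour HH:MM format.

1 March 2028 is a Wednesday, so the first Sunday is March 5 and the second is March 12.
1 November 2028 is a Wednesday, so Sundays fall on 5, 12, 19, 26; the last is November 26.
November 30, 2028 is outside the daylight-saving period (12 March – 26 November), so Bryell is on standard time, UTC+13:00.
09:00 Bryell − 13h = 20:00 UTC (rolling into the previous day, 29 November 2028).
1 April 2028 is a Saturday, so the first Sunday is April 2 and the third is April 16.
1 November 2028 is a Wednesday, so Saturdays fall on 4, 11, 18, 25; the last is November 25.
At the standard offset (UTC−06:00), 20:00 UTC − 6h = 14:00 Caseph Territory standard time.
The standard-time date in Caseph Territory, November 29, 2028, does not fall between 16 April and 25 November, so daylight saving is not in effect and Caseph Territory is at UTC−06:00.
20:00 UTC − 6h = 14:00 Caseph Territory.

14:00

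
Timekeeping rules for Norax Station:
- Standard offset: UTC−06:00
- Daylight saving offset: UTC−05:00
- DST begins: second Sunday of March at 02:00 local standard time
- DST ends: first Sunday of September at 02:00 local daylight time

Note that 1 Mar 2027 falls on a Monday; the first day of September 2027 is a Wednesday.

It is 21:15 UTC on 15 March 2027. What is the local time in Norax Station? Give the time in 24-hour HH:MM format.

1 March 2027 is a Monday, so the first Sunday is March 7 and the second is March 14.
1 September 2027 is a Wednesday, so the first Sunday is September 5.
At the standard offset (UTC−06:00), 21:15 UTC − 6h = 15:15 Norax Station standard time.
Daylight saving runs 14 March – 5 September; the standard-time date in Norax Station, 15 March 2027, is inside that window, so Norax Station is at UTC−05:00.
21:15 UTC − 5h = 16:15 local.

16:15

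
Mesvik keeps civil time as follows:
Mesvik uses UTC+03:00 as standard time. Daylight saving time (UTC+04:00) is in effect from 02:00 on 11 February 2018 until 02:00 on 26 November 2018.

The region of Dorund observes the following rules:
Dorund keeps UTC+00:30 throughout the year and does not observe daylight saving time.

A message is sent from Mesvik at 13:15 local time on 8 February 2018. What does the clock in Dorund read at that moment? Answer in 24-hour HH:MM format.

Daylight saving runs 11 February – 26 November; 8 February 2018 is outside that window, so Mesvik is on standard time at UTC+03:00.
13:15 Mesvik − 3h = 10:15 UTC.
Dorund has no daylight saving, so its offset is UTC+00:30 year-round.
10:15 UTC + 0h30m = 10:45 Dorund.

10:45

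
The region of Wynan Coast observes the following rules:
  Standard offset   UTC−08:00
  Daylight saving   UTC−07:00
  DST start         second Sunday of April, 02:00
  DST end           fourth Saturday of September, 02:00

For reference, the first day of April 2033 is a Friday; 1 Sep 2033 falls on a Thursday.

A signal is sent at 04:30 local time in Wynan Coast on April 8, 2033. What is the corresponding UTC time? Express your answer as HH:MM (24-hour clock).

12:30

1 April 2033 is a Friday, so the first Sunday is April 3 and the second is April 10.
1 September 2033 is a Thursday, so the first Saturday is September 3 and the fourth is September 24.
April 8, 2033 is outside the daylight-saving period (10 April – 24 September), so Wynan Coast is on standard time, UTC−08:00.
04:30 local + 8h = 12:30 UTC.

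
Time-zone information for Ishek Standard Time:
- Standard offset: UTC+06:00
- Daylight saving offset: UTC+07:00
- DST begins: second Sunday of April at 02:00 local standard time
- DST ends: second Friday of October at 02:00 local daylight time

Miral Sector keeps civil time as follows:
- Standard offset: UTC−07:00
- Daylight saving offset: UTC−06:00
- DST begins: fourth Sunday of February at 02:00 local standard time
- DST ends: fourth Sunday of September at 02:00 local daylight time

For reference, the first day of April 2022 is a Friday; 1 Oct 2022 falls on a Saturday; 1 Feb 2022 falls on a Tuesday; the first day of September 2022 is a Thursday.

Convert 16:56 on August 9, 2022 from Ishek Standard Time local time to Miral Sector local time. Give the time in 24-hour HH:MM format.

03:56

1 April 2022 is a Friday, so the first Sunday is April 3 and the second is April 10.
1 October 2022 is a Saturday, so the first Friday is October 7 and the second is October 14.
Daylight saving runs 10 April – 14 October; August 9, 2022 is inside that window, so Ishek Standard Time is at UTC+07:00.
16:56 Ishek Standard Time − 7h = 09:56 UTC.
1 February 2022 is a Tuesday, so the first Sunday is February 6 and the fourth is February 27.
1 September 2022 is a Thursday, so the first Sunday is September 4 and the fourth is September 25.
At the standard offset (UTC−07:00), 09:56 UTC − 7h = 02:56 Miral Sector standard time.
The standard-time date in Miral Sector, August 9, 2022, lies within the daylight-saving period (27 February – 25 September), so Miral Sector is on daylight time, UTC−06:00.
09:56 UTC − 6h = 03:56 Miral Sector.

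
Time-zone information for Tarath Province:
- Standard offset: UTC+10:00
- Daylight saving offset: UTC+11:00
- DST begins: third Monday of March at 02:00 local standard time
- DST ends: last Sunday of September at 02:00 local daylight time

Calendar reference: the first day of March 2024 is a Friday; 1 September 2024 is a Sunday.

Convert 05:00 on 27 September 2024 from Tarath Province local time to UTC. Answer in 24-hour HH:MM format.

1 March 2024 is a Friday, so the first Monday is March 4 and the third is March 18.
1 September 2024 is a Sunday, so Sundays fall on 1, 8, 15, 22, 29; the last is September 29.
27 September 2024 lies within the daylight-saving period (18 March – 29 September), so Tarath Province is on daylight time, UTC+11:00.
05:00 local − 11h = 18:00 UTC (rolling into the previous day, 26 September 2024).

18:00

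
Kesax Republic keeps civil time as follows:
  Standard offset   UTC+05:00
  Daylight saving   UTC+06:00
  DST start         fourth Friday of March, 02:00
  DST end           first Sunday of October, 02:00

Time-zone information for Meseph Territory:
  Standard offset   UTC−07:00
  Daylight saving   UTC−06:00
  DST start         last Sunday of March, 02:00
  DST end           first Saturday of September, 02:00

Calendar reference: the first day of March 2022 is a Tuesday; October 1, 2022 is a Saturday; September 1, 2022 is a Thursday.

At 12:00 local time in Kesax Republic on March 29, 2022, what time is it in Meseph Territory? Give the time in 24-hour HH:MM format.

1 March 2022 is a Tuesday, so the first Friday is March 4 and the fourth is March 25.
1 October 2022 is a Saturday, so the first Sunday is October 2.
Daylight saving runs 25 March – 2 October; March 29, 2022 is inside that window, so Kesax Republic is at UTC+06:00.
12:00 Kesax Republic − 6h = 06:00 UTC.
1 March 2022 is a Tuesday, so Sundays fall on 6, 13, 20, 27; the last is March 27.
1 September 2022 is a Thursday, so the first Saturday is September 3.
At the standard offset (UTC−07:00), 06:00 UTC − 7h = 23:00 Meseph Territory standard time (rolling into the previous day, 28 March 2022).
The standard-time date in Meseph Territory, March 28, 2022, lies within the daylight-saving period (27 March – 3 September), so Meseph Territory is on daylight time, UTC−06:00.
06:00 UTC − 6h = 00:00 Meseph Territory.

00:00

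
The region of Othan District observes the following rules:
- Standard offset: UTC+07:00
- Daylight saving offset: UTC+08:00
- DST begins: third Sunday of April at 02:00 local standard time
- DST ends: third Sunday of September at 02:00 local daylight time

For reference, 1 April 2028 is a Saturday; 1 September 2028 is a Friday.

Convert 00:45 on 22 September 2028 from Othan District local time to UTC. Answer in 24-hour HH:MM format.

1 April 2028 is a Saturday, so the first Sunday is April 2 and the third is April 16.
1 September 2028 is a Friday, so the first Sunday is September 3 and the third is September 17.
22 September 2028 does not fall between 16 April and 17 September, so daylight saving is not in effect and Othan District is at UTC+07:00.
00:45 local − 7h = 17:45 UTC (rolling into the previous day, 21 September 2028).

17:45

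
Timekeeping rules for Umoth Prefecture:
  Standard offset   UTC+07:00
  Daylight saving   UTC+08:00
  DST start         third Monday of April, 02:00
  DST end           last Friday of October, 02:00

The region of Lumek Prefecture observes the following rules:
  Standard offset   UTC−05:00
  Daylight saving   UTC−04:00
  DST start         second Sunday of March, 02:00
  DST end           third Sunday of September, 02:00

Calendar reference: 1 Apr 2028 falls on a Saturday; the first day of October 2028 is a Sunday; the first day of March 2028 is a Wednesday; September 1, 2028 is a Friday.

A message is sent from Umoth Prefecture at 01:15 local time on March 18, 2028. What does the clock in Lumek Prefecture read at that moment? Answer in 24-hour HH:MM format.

1 April 2028 is a Saturday, so the first Monday is April 3 and the third is April 17.
1 October 2028 is a Sunday, so Fridays fall on 6, 13, 20, 27; the last is October 27.
Daylight saving runs 17 April – 27 October; March 18, 2028 is outside that window, so Umoth Prefecture is on standard time at UTC+07:00.
01:15 Umoth Prefecture − 7h = 18:15 UTC (rolling into the previous day, 17 March 2028).
1 March 2028 is a Wednesday, so the first Sunday is March 5 and the second is March 12.
1 September 2028 is a Friday, so the first Sunday is September 3 and the third is September 17.
At the standard offset (UTC−05:00), 18:15 UTC − 5h = 13:15 Lumek Prefecture standard time.
The standard-time date in Lumek Prefecture, March 17, 2028, lies within the daylight-saving period (12 March – 17 September), so Lumek Prefecture is on daylight time, UTC−04:00.
18:15 UTC − 4h = 14:15 Lumek Prefecture.

14:15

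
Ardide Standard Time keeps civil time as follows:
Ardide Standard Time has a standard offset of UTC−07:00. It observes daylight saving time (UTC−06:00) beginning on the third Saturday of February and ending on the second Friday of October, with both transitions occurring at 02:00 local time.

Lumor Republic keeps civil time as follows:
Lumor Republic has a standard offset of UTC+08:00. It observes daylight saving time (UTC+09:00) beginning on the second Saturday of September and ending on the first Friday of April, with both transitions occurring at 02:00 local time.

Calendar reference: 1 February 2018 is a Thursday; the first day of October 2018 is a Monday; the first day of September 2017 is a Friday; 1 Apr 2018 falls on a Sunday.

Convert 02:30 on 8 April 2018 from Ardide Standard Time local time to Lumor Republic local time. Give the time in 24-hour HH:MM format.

1 February 2018 is a Thursday, so the first Saturday is February 3 and the third is February 17.
1 October 2018 is a Monday, so the first Friday is October 5 and the second is October 12.
Daylight saving runs 17 February – 12 October; 8 April 2018 is inside that window, so Ardide Standard Time is at UTC−06:00.
02:30 Ardide Standard Time + 6h = 08:30 UTC.
1 September 2017 is a Friday, so the first Saturday is September 2 and the second is September 9.
1 April 2018 is a Sunday, so the first Friday is April 6.
At the standard offset (UTC+08:00), 08:30 UTC + 8h = 16:30 Lumor Republic standard time.
Daylight saving runs 9 September 2017 – 6 April 2018; the standard-time date in Lumor Republic, 8 April 2018, is outside that window, so Lumor Republic is on standard time at UTC+08:00.
08:30 UTC + 8h = 16:30 Lumor Republic.

16:30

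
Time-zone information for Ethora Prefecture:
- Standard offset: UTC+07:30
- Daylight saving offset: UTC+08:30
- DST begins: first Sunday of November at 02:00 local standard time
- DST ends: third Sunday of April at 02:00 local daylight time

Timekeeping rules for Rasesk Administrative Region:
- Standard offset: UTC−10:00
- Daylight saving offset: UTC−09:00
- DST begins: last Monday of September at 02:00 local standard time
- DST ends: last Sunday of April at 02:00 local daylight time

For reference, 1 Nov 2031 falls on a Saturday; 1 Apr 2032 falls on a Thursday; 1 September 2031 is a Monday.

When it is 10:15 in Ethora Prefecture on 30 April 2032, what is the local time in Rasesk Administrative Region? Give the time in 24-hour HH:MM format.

1 November 2031 is a Saturday, so the first Sunday is November 2.
1 April 2032 is a Thursday, so the first Sunday is April 4 and the third is April 18.
Daylight saving runs 2 November 2031 – 18 April 2032; 30 April 2032 is outside that window, so Ethora Prefecture is on standard time at UTC+07:30.
10:15 Ethora Prefecture − 7h30m = 02:45 UTC.
1 September 2031 is a Monday, so Mondays fall on 1, 8, 15, 22, 29; the last is September 29.
1 April 2032 is a Thursday, so Sundays fall on 4, 11, 18, 25; the last is April 25.
At the standard offset (UTC−10:00), 02:45 UTC − 10h = 16:45 Rasesk Administrative Region standard time (rolling into the previous day, 29 April 2032).
Daylight saving runs 29 September 2031 – 25 April 2032; the standard-time date in Rasesk Administrative Region, 29 April 2032, is outside that window, so Rasesk Administrative Region is on standard time at UTC−10:00.
02:45 UTC − 10h = 16:45 Rasesk Administrative Region (rolling into the previous day, 29 April 2032).

16:45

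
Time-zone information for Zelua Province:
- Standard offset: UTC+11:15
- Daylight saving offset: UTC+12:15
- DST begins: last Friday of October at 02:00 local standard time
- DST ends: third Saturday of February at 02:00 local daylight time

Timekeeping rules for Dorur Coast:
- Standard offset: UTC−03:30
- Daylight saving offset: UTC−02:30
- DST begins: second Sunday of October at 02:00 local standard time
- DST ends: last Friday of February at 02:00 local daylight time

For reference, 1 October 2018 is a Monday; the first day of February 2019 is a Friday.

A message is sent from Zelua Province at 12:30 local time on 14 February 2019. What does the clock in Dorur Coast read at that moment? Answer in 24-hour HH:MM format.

21:45

1 October 2018 is a Monday, so Fridays fall on 5, 12, 19, 26; the last is October 26.
1 February 2019 is a Friday, so the first Saturday is February 2 and the third is February 16.
Daylight saving runs 26 October 2018 – 16 February 2019; 14 February 2019 is inside that window, so Zelua Province is at UTC+12:15.
12:30 Zelua Province − 12h15m = 00:15 UTC.
1 October 2018 is a Monday, so the first Sunday is October 7 and the second is October 14.
1 February 2019 is a Friday, so Fridays fall on 1, 8, 15, 22; the last is February 22.
At the standard offset (UTC−03:30), 00:15 UTC − 3h30m = 20:45 Dorur Coast standard time (rolling into the previous day, 13 February 2019).
The standard-time date in Dorur Coast, 13 February 2019, falls between 14 October 2018 and 22 February 2019, so daylight saving is in effect and Dorur Coast is at UTC−02:30.
00:15 UTC − 2h30m = 21:45 Dorur Coast (rolling into the previous day, 13 February 2019).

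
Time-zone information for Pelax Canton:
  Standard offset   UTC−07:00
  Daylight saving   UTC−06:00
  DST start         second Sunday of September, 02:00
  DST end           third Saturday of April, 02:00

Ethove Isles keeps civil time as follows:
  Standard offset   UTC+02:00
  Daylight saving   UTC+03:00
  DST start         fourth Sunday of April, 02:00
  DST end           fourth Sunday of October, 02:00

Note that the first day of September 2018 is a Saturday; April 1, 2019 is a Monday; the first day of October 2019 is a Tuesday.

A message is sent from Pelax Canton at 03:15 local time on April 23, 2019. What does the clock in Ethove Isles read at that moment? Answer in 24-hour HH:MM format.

12:15

1 September 2018 is a Saturday, so the first Sunday is September 2 and the second is September 9.
1 April 2019 is a Monday, so the first Saturday is April 6 and the third is April 20.
April 23, 2019 does not fall between 9 September 2018 and 20 April 2019, so daylight saving is not in effect and Pelax Canton is at UTC−07:00.
03:15 Pelax Canton + 7h = 10:15 UTC.
1 April 2019 is a Monday, so the first Sunday is April 7 and the fourth is April 28.
1 October 2019 is a Tuesday, so the first Sunday is October 6 and the fourth is October 27.
At the standard offset (UTC+02:00), 10:15 UTC + 2h = 12:15 Ethove Isles standard time.
The standard-time date in Ethove Isles, April 23, 2019, is outside the daylight-saving period (28 April – 27 October), so Ethove Isles is on standard time, UTC+02:00.
10:15 UTC + 2h = 12:15 Ethove Isles.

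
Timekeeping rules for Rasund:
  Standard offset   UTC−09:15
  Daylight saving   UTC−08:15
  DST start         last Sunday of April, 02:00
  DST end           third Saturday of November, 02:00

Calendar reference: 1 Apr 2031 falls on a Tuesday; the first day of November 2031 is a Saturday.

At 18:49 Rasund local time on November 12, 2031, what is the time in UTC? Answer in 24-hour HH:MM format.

03:04

1 April 2031 is a Tuesday, so Sundays fall on 6, 13, 20, 27; the last is April 27.
1 November 2031 is a Saturday, so the first Saturday is November 1 and the third is November 15.
November 12, 2031 lies within the daylight-saving period (27 April – 15 November), so Rasund is on daylight time, UTC−08:15.
18:49 local + 8h15m = 03:04 UTC (rolling into the next day, 13 November 2031).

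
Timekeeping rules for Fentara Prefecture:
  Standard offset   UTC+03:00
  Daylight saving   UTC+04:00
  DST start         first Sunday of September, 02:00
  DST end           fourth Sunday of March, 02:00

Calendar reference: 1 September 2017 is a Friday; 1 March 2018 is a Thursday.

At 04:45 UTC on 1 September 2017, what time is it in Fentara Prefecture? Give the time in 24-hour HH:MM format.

07:45

1 September 2017 is a Friday, so the first Sunday is September 3.
1 March 2018 is a Thursday, so the first Sunday is March 4 and the fourth is March 25.
At the standard offset (UTC+03:00), 04:45 UTC + 3h = 07:45 Fentara Prefecture standard time.
The standard-time date in Fentara Prefecture, 1 September 2017, does not fall between 3 September 2017 and 25 March 2018, so daylight saving is not in effect and Fentara Prefecture is at UTC+03:00.
04:45 UTC + 3h = 07:45 local.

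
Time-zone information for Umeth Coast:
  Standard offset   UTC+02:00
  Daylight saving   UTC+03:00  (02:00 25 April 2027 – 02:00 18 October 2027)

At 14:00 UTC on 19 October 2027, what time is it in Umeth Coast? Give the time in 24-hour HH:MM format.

At the standard offset (UTC+02:00), 14:00 UTC + 2h = 16:00 Umeth Coast standard time.
Daylight saving runs 25 April – 18 October; the standard-time date in Umeth Coast, 19 October 2027, is outside that window, so Umeth Coast is on standard time at UTC+02:00.
14:00 UTC + 2h = 16:00 local.

16:00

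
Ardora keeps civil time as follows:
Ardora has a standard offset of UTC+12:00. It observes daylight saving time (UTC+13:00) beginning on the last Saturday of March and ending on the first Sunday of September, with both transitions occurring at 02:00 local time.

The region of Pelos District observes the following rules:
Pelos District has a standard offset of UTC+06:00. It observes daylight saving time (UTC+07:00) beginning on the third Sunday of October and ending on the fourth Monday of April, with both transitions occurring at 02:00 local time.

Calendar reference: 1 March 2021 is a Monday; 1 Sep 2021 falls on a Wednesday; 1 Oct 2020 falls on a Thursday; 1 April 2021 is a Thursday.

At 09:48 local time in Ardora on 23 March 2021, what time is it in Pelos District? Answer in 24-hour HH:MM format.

04:48

1 March 2021 is a Monday, so Saturdays fall on 6, 13, 20, 27; the last is March 27.
1 September 2021 is a Wednesday, so the first Sunday is September 5.
23 March 2021 does not fall between 27 March and 5 September, so daylight saving is not in effect and Ardora is at UTC+12:00.
09:48 Ardora − 12h = 21:48 UTC (rolling into the previous day, 22 March 2021).
1 October 2020 is a Thursday, so the first Sunday is October 4 and the third is October 18.
1 April 2021 is a Thursday, so the first Monday is April 5 and the fourth is April 26.
At the standard offset (UTC+06:00), 21:48 UTC + 6h = 03:48 Pelos District standard time (rolling into the next day, 23 March 2021).
The standard-time date in Pelos District, 23 March 2021, falls between 18 October 2020 and 26 April 2021, so daylight saving is in effect and Pelos District is at UTC+07:00.
21:48 UTC + 7h = 04:48 Pelos District (rolling into the next day, 23 March 2021).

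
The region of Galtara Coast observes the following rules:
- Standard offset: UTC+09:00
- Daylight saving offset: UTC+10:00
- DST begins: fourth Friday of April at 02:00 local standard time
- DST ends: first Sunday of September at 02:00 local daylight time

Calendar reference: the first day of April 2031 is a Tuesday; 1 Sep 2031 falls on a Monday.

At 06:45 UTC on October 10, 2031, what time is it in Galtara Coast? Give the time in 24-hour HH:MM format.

1 April 2031 is a Tuesday, so the first Friday is April 4 and the fourth is April 25.
1 September 2031 is a Monday, so the first Sunday is September 7.
At the standard offset (UTC+09:00), 06:45 UTC + 9h = 15:45 Galtara Coast standard time.
The standard-time date in Galtara Coast, October 10, 2031, does not fall between 25 April and 7 September, so daylight saving is not in effect and Galtara Coast is at UTC+09:00.
06:45 UTC + 9h = 15:45 local.

15:45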